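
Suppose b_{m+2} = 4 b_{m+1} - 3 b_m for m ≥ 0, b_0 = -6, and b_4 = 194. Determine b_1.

-1

Let b_1 = w.
b_2 = 18 + 4w
b_3 = 72 + 13w
b_4 = 234 + 40w
So 234 + 40w = 194, giving w = -1.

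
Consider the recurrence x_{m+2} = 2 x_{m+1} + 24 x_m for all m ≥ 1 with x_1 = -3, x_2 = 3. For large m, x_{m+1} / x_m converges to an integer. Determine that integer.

The characteristic equation is r^2 - 2r - 24 = 0, which factors as (r - 6)(r + 4) = 0.
So the roots are 6 and -4. Since |6| > |-4| and the coefficient of 6^m is non-zero, the ratio tends to 6.

6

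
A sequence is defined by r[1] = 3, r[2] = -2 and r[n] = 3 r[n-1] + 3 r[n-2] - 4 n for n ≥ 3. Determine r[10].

r[3] = 3*(-2) + 3*3 - 12 = -9
r[4] = 3*(-9) + 3*(-2) - 16 = -49
r[5] = 3*(-49) + 3*(-9) - 20 = -194
r[6] = 3*(-194) + 3*(-49) - 24 = -753
r[7] = 3*(-753) + 3*(-194) - 28 = -2869
r[8] = 3*(-2869) + 3*(-753) - 32 = -10898
r[9] = 3*(-10898) + 3*(-2869) - 36 = -41337
r[10] = 3*(-41337) + 3*(-10898) - 40 = -156745

-156745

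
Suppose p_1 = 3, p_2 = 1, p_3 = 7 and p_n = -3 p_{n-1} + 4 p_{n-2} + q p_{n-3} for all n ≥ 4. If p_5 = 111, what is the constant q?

p_4 = -17 + 3q
p_5 = 79 - 8q
So 79 - 8q = 111, giving q = -4.

-4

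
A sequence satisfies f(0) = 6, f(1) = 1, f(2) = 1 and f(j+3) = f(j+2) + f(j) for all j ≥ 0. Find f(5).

f(3) = 1 + 6 = 7
f(4) = 7 + 1 = 8
f(5) = 8 + 1 = 9

9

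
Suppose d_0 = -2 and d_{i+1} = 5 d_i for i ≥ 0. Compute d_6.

d_1 = 5·(-2) = -10
d_2 = 5·(-10) = -50
d_3 = 5·(-50) = -250
d_4 = 5·(-250) = -1250
d_5 = 5·(-1250) = -6250
d_6 = 5·(-6250) = -31250

-31250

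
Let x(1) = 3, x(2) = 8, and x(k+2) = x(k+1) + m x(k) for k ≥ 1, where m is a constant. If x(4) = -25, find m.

x(3) = 8 + 3m
x(4) = 8 + 11m
So 8 + 11m = -25, giving m = -3.

-3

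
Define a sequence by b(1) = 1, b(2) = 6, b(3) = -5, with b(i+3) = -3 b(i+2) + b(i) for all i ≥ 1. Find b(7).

b(4) = -3·(-5) + 1 = 16
b(5) = -3·16 + 6 = -42
b(6) = -3·(-42) + (-5) = 121
b(7) = -3·121 + 16 = -347

-347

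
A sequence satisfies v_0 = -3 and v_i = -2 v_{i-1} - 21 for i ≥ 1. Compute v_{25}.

The fixed point is -21/(1 + 2) = -7, so v_i + 7 = -2(v_{i-1} + 7).
Hence v_i = 4·(-2)^i - 7.
v_{25} = 4·(-2)^{25} - 7 = 4·-33554432 - 7 = -134217735.

-134217735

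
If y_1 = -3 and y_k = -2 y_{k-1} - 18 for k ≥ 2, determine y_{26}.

The fixed point is -18/(1 + 2) = -6, so y_k + 6 = -2(y_{k-1} + 6).
Hence y_k = 3·(-2)^{k-1} - 6.
y_{26} = 3·(-2)^{25} - 6 = 3·-33554432 - 6 = -100663302.

-100663302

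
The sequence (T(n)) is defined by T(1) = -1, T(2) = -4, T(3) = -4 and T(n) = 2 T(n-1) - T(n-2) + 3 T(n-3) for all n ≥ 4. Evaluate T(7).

T(4) = 2·(-4) - (-4) + 3·(-1) = -7
T(5) = 2·(-7) - (-4) + 3·(-4) = -22
T(6) = 2·(-22) - (-7) + 3·(-4) = -49
T(7) = 2·(-49) - (-22) + 3·(-7) = -97

-97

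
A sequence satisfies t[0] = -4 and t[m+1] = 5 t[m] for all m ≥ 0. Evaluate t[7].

-312500

t[1] = 5·(-4) = -20
t[2] = 5·(-20) = -100
t[3] = 5·(-100) = -500
t[4] = 5·(-500) = -2500
t[5] = 5·(-2500) = -12500
t[6] = 5·(-12500) = -62500
t[7] = 5·(-62500) = -312500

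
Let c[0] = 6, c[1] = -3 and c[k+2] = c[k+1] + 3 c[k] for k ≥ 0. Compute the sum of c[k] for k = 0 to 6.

c[2] = (-3) + 3(6) = 15
c[3] = 15 + 3(-3) = 6
c[4] = 6 + 3(15) = 51
c[5] = 51 + 3(6) = 69
c[6] = 69 + 3(51) = 222
Sum = 6 + (-3) + 15 + 6 + 51 + 69 + 222 = 366

366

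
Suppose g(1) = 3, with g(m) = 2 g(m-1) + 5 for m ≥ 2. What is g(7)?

507

g(2) = 2(3) + 5 = 11
g(3) = 2(11) + 5 = 27
g(4) = 2(27) + 5 = 59
g(5) = 2(59) + 5 = 123
g(6) = 2(123) + 5 = 251
g(7) = 2(251) + 5 = 507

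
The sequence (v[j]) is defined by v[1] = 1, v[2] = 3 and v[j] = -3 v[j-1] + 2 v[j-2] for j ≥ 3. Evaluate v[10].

54531

v[3] = -3·3 + 2·1 = -7
v[4] = -3·(-7) + 2·3 = 27
v[5] = -3·27 + 2·(-7) = -95
v[6] = -3·(-95) + 2·27 = 339
v[7] = -3·339 + 2·(-95) = -1207
v[8] = -3·(-1207) + 2·339 = 4299
v[9] = -3·4299 + 2·(-1207) = -15311
v[10] = -3·(-15311) + 2·4299 = 54531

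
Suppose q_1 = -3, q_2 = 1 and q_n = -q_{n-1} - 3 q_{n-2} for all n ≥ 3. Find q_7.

q_3 = -1 - 3(-3) = 8
q_4 = -8 - 3(1) = -11
q_5 = -(-11) - 3(8) = -13
q_6 = -(-13) - 3(-11) = 46
q_7 = -46 - 3(-13) = -7

-7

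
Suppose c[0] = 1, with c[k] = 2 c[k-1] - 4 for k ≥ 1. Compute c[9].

c[1] = 2·1 - 4 = -2
c[2] = 2·(-2) - 4 = -8
c[3] = 2·(-8) - 4 = -20
c[4] = 2·(-20) - 4 = -44
c[5] = 2·(-44) - 4 = -92
c[6] = 2·(-92) - 4 = -188
c[7] = 2·(-188) - 4 = -380
c[8] = 2·(-380) - 4 = -764
c[9] = 2·(-764) - 4 = -1532

-1532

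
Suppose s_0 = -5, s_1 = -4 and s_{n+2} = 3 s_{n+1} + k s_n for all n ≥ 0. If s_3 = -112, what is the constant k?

s_2 = -12 - 5k
s_3 = -36 - 19k
So -36 - 19k = -112, giving k = 4.

4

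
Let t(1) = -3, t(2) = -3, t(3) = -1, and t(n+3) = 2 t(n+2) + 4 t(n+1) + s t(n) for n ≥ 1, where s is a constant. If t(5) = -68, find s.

4

t(4) = -14 - 3s
t(5) = -32 - 9s
So -32 - 9s = -68, giving s = 4.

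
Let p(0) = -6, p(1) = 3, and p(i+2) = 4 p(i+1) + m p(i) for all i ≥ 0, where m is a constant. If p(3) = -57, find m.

5

p(2) = 12 - 6m
p(3) = 48 - 21m
So 48 - 21m = -57, giving m = 5.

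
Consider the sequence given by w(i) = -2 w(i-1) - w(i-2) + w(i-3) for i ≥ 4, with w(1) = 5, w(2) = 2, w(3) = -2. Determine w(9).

38

w(4) = -2*(-2) - 2 + 5 = 7
w(5) = -2*7 - (-2) + 2 = -10
w(6) = -2*(-10) - 7 + (-2) = 11
w(7) = -2*11 - (-10) + 7 = -5
w(8) = -2*(-5) - 11 + (-10) = -11
w(9) = -2*(-11) - (-5) + 11 = 38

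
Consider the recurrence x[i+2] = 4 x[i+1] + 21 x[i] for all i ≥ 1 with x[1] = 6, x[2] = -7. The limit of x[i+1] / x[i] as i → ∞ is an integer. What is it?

7

The characteristic equation is r^2 - 4r - 21 = 0, which factors as (r - 7)(r + 3) = 0.
So the roots are 7 and -3. Since |7| > |-3| and the coefficient of 7^i is non-zero, the ratio tends to 7.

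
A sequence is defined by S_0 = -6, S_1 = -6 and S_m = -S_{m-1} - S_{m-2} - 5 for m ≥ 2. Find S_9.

S_2 = -(-6) - (-6) - 5 = 7
S_3 = -7 - (-6) - 5 = -6
S_4 = -(-6) - 7 - 5 = -6
S_5 = -(-6) - (-6) - 5 = 7
S_6 = -7 - (-6) - 5 = -6
S_7 = -(-6) - 7 - 5 = -6
S_8 = -(-6) - (-6) - 5 = 7
S_9 = -7 - (-6) - 5 = -6

-6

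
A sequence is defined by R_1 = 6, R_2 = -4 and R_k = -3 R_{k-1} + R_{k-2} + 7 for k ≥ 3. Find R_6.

-809

R_3 = -3·(-4) + 6 + 7 = 25
R_4 = -3·25 + (-4) + 7 = -72
R_5 = -3·(-72) + 25 + 7 = 248
R_6 = -3·248 + (-72) + 7 = -809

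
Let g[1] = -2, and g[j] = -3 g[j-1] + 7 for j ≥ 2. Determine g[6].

g[2] = -3(-2) + 7 = 13
g[3] = -3(13) + 7 = -32
g[4] = -3(-32) + 7 = 103
g[5] = -3(103) + 7 = -302
g[6] = -3(-302) + 7 = 913

913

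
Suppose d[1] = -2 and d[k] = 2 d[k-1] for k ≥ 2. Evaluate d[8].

-256

d[2] = 2(-2) = -4
d[3] = 2(-4) = -8
d[4] = 2(-8) = -16
d[5] = 2(-16) = -32
d[6] = 2(-32) = -64
d[7] = 2(-64) = -128
d[8] = 2(-128) = -256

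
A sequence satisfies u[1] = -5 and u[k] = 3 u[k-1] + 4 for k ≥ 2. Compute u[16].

-43046723

The fixed point is 4/(1 - 3) = -2, so u[k] + 2 = 3(u[k-1] + 2).
Hence u[k] = -3·3^{k-1} - 2.
u[16] = -3·3^{15} - 2 = -3·14348907 - 2 = -43046723.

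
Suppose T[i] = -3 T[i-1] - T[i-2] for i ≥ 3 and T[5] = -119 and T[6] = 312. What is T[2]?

3

Rearranging, T[i-2] = -(T[i] + 3 T[i-1]).
T[4] = -(312 + 3(-119)) = 45
T[3] = -(-119 + 3(45)) = -16
T[2] = -(45 + 3(-16)) = 3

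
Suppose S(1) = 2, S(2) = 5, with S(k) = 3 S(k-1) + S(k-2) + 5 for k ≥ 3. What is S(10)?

100864

S(3) = 3·5 + 2 + 5 = 22
S(4) = 3·22 + 5 + 5 = 76
S(5) = 3·76 + 22 + 5 = 255
S(6) = 3·255 + 76 + 5 = 846
S(7) = 3·846 + 255 + 5 = 2798
S(8) = 3·2798 + 846 + 5 = 9245
S(9) = 3·9245 + 2798 + 5 = 30538
S(10) = 3·30538 + 9245 + 5 = 100864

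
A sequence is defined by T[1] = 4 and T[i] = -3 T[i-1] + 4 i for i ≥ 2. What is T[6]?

T[2] = -3·4 + 8 = -4
T[3] = -3·(-4) + 12 = 24
T[4] = -3·24 + 16 = -56
T[5] = -3·(-56) + 20 = 188
T[6] = -3·188 + 24 = -540

-540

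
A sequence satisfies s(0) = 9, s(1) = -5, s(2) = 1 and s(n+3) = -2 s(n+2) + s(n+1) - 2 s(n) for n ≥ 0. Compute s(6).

409

s(3) = -2(1) + (-5) - 2(9) = -25
s(4) = -2(-25) + 1 - 2(-5) = 61
s(5) = -2(61) + (-25) - 2(1) = -149
s(6) = -2(-149) + 61 - 2(-25) = 409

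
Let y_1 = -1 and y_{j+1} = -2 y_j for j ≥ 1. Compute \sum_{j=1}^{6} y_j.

y_2 = -2·(-1) = 2
y_3 = -2·2 = -4
y_4 = -2·(-4) = 8
y_5 = -2·8 = -16
y_6 = -2·(-16) = 32
Sum = (-1) + 2 + (-4) + 8 + (-16) + 32 = 21

21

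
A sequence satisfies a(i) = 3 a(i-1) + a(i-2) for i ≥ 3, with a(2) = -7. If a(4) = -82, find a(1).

-4

Let a(1) = y.
a(3) = -21 + y
a(4) = -70 + 3y
So -70 + 3y = -82, giving y = -4.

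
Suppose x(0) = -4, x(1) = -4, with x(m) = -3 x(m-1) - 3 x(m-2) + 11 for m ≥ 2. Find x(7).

x(2) = -3*(-4) - 3*(-4) + 11 = 35
x(3) = -3*35 - 3*(-4) + 11 = -82
x(4) = -3*(-82) - 3*35 + 11 = 152
x(5) = -3*152 - 3*(-82) + 11 = -199
x(6) = -3*(-199) - 3*152 + 11 = 152
x(7) = -3*152 - 3*(-199) + 11 = 152

152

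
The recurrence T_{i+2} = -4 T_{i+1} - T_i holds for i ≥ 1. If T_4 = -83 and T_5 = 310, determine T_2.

Rearranging, T_{i-2} = -(T_i + 4 T_{i-1}).
T_3 = -(310 + 4·(-83)) = 22
T_2 = -(-83 + 4·22) = -5

-5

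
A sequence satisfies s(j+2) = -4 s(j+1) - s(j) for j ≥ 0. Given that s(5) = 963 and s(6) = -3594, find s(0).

Rearranging, s(j-2) = -(s(j) + 4 s(j-1)).
s(4) = -(-3594 + 4·963) = -258
s(3) = -(963 + 4·(-258)) = 69
s(2) = -(-258 + 4·69) = -18
s(1) = -(69 + 4·(-18)) = 3
s(0) = -(-18 + 4·3) = 6

6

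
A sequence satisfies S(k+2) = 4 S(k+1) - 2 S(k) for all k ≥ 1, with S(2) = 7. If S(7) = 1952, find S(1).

6

Let S(1) = w.
S(3) = 28 - 2w
S(4) = 98 - 8w
S(5) = 336 - 28w
S(6) = 1148 - 96w
S(7) = 3920 - 328w
So 3920 - 328w = 1952, giving w = 6.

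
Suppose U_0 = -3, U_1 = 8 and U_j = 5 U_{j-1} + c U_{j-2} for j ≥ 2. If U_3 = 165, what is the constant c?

U_2 = 40 - 3c
U_3 = 200 - 7c
So 200 - 7c = 165, giving c = 5.

5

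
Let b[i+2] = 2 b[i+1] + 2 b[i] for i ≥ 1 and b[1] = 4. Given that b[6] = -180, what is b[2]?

Let b[2] = x.
b[3] = 8 + 2x
b[4] = 16 + 6x
b[5] = 48 + 16x
b[6] = 128 + 44x
So 128 + 44x = -180, giving x = -7.

-7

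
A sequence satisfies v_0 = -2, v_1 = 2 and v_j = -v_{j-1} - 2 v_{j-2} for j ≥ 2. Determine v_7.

-6

v_2 = -2 - 2·(-2) = 2
v_3 = -2 - 2·2 = -6
v_4 = -(-6) - 2·2 = 2
v_5 = -2 - 2·(-6) = 10
v_6 = -10 - 2·2 = -14
v_7 = -(-14) - 2·10 = -6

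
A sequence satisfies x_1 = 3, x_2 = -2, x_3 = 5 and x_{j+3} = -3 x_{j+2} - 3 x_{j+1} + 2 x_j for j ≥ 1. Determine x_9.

-139

x_4 = -3(5) - 3(-2) + 2(3) = -3
x_5 = -3(-3) - 3(5) + 2(-2) = -10
x_6 = -3(-10) - 3(-3) + 2(5) = 49
x_7 = -3(49) - 3(-10) + 2(-3) = -123
x_8 = -3(-123) - 3(49) + 2(-10) = 202
x_9 = -3(202) - 3(-123) + 2(49) = -139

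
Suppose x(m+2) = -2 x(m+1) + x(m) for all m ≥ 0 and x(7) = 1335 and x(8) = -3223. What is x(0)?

-7

Rearranging, x(m-2) = x(m) + 2 x(m-1).
x(6) = -3223 + 2·1335 = -553
x(5) = 1335 + 2·(-553) = 229
x(4) = -553 + 2·229 = -95
x(3) = 229 + 2·(-95) = 39
x(2) = -95 + 2·39 = -17
x(1) = 39 + 2·(-17) = 5
x(0) = -17 + 2·5 = -7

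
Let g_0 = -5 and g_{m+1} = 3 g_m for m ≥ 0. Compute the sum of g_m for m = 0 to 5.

-1820

g_1 = 3*(-5) = -15
g_2 = 3*(-15) = -45
g_3 = 3*(-45) = -135
g_4 = 3*(-135) = -405
g_5 = 3*(-405) = -1215
Sum = (-5) + (-15) + (-45) + (-135) + (-405) + (-1215) = -1820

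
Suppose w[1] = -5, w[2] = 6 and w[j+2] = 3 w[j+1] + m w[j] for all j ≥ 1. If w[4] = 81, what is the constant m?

w[3] = 18 - 5m
w[4] = 54 - 9m
So 54 - 9m = 81, giving m = -3.

-3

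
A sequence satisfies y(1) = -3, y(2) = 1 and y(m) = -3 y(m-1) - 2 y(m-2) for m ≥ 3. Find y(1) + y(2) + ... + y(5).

y(3) = -3*1 - 2*(-3) = 3
y(4) = -3*3 - 2*1 = -11
y(5) = -3*(-11) - 2*3 = 27
Sum = (-3) + 1 + 3 + (-11) + 27 = 17

17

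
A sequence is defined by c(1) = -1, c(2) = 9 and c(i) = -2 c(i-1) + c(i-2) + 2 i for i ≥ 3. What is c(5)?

c(3) = -2(9) + (-1) + 6 = -13
c(4) = -2(-13) + 9 + 8 = 43
c(5) = -2(43) + (-13) + 10 = -89

-89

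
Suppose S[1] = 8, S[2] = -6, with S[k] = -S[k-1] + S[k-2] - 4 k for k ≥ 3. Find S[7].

32

S[3] = -(-6) + 8 - 12 = 2
S[4] = -2 + (-6) - 16 = -24
S[5] = -(-24) + 2 - 20 = 6
S[6] = -6 + (-24) - 24 = -54
S[7] = -(-54) + 6 - 28 = 32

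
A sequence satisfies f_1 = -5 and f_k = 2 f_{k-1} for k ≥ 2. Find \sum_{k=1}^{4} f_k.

-75

f_2 = 2(-5) = -10
f_3 = 2(-10) = -20
f_4 = 2(-20) = -40
Sum = (-5) + (-10) + (-20) + (-40) = -75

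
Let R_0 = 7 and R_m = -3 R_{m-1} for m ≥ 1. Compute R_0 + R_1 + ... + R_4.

R_1 = -3*7 = -21
R_2 = -3*(-21) = 63
R_3 = -3*63 = -189
R_4 = -3*(-189) = 567
Sum = 7 + (-21) + 63 + (-189) + 567 = 427

427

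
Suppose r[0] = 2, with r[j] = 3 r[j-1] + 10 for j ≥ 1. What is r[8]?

r[1] = 3(2) + 10 = 16
r[2] = 3(16) + 10 = 58
r[3] = 3(58) + 10 = 184
r[4] = 3(184) + 10 = 562
r[5] = 3(562) + 10 = 1696
r[6] = 3(1696) + 10 = 5098
r[7] = 3(5098) + 10 = 15304
r[8] = 3(15304) + 10 = 45922

45922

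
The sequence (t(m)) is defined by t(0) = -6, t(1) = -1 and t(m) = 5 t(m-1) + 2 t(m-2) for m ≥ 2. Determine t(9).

t(2) = 5*(-1) + 2*(-6) = -17
t(3) = 5*(-17) + 2*(-1) = -87
t(4) = 5*(-87) + 2*(-17) = -469
t(5) = 5*(-469) + 2*(-87) = -2519
t(6) = 5*(-2519) + 2*(-469) = -13533
t(7) = 5*(-13533) + 2*(-2519) = -72703
t(8) = 5*(-72703) + 2*(-13533) = -390581
t(9) = 5*(-390581) + 2*(-72703) = -2098311

-2098311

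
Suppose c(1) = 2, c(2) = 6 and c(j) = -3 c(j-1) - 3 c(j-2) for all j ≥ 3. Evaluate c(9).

c(3) = -3·6 - 3·2 = -24
c(4) = -3·(-24) - 3·6 = 54
c(5) = -3·54 - 3·(-24) = -90
c(6) = -3·(-90) - 3·54 = 108
c(7) = -3·108 - 3·(-90) = -54
c(8) = -3·(-54) - 3·108 = -162
c(9) = -3·(-162) - 3·(-54) = 648

648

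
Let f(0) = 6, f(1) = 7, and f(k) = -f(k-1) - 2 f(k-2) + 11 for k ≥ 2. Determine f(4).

f(2) = -7 - 2·6 + 11 = -8
f(3) = -(-8) - 2·7 + 11 = 5
f(4) = -5 - 2·(-8) + 11 = 22

22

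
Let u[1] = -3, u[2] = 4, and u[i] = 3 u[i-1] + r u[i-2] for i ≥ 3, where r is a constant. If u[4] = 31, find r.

1

u[3] = 12 - 3r
u[4] = 36 - 5r
So 36 - 5r = 31, giving r = 1.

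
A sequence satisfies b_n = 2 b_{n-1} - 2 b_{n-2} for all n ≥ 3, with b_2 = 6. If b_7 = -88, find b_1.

Let b_1 = y.
b_3 = 12 - 2y
b_4 = 12 - 4y
b_5 = -4y
b_6 = -24
b_7 = -48 + 8y
So -48 + 8y = -88, giving y = -5.

-5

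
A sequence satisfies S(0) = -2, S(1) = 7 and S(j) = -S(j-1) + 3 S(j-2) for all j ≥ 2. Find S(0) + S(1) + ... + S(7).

S(2) = -7 + 3(-2) = -13
S(3) = -(-13) + 3(7) = 34
S(4) = -34 + 3(-13) = -73
S(5) = -(-73) + 3(34) = 175
S(6) = -175 + 3(-73) = -394
S(7) = -(-394) + 3(175) = 919
Sum = (-2) + 7 + (-13) + 34 + (-73) + 175 + (-394) + 919 = 653

653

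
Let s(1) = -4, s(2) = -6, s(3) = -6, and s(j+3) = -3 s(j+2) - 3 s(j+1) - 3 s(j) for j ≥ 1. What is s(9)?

-2268

s(4) = -3*(-6) - 3*(-6) - 3*(-4) = 48
s(5) = -3*48 - 3*(-6) - 3*(-6) = -108
s(6) = -3*(-108) - 3*48 - 3*(-6) = 198
s(7) = -3*198 - 3*(-108) - 3*48 = -414
s(8) = -3*(-414) - 3*198 - 3*(-108) = 972
s(9) = -3*972 - 3*(-414) - 3*198 = -2268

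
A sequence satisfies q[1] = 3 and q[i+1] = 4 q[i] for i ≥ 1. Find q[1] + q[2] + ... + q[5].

q[2] = 4(3) = 12
q[3] = 4(12) = 48
q[4] = 4(48) = 192
q[5] = 4(192) = 768
Sum = 3 + 12 + 48 + 192 + 768 = 1023

1023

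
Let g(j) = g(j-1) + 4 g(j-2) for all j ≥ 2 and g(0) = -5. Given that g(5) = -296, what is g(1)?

Let g(1) = w.
g(2) = -20 + w
g(3) = -20 + 5w
g(4) = -100 + 9w
g(5) = -180 + 29w
So -180 + 29w = -296, giving w = -4.

-4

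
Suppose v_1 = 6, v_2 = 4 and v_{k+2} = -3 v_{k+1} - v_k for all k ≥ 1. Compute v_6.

346

v_3 = -3·4 - 6 = -18
v_4 = -3·(-18) - 4 = 50
v_5 = -3·50 - (-18) = -132
v_6 = -3·(-132) - 50 = 346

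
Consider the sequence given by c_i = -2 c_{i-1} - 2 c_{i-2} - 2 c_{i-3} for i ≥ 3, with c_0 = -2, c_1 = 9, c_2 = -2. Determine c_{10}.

c_3 = -2·(-2) - 2·9 - 2·(-2) = -10
c_4 = -2·(-10) - 2·(-2) - 2·9 = 6
c_5 = -2·6 - 2·(-10) - 2·(-2) = 12
c_6 = -2·12 - 2·6 - 2·(-10) = -16
c_7 = -2·(-16) - 2·12 - 2·6 = -4
c_8 = -2·(-4) - 2·(-16) - 2·12 = 16
c_9 = -2·16 - 2·(-4) - 2·(-16) = 8
c_{10} = -2·8 - 2·16 - 2·(-4) = -40

-40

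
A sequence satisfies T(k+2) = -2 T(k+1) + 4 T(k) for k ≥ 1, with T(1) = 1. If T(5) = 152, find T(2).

Let T(2) = x.
T(3) = 4 - 2x
T(4) = -8 + 8x
T(5) = 32 - 24x
So 32 - 24x = 152, giving x = -5.

-5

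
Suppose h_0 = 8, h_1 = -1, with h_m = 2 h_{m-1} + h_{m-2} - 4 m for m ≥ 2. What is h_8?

-2160

h_2 = 2·(-1) + 8 - 8 = -2
h_3 = 2·(-2) + (-1) - 12 = -17
h_4 = 2·(-17) + (-2) - 16 = -52
h_5 = 2·(-52) + (-17) - 20 = -141
h_6 = 2·(-141) + (-52) - 24 = -358
h_7 = 2·(-358) + (-141) - 28 = -885
h_8 = 2·(-885) + (-358) - 32 = -2160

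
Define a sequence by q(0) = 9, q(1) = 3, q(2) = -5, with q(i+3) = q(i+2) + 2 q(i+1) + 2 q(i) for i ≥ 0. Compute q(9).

1211

q(3) = (-5) + 2·3 + 2·9 = 19
q(4) = 19 + 2·(-5) + 2·3 = 15
q(5) = 15 + 2·19 + 2·(-5) = 43
q(6) = 43 + 2·15 + 2·19 = 111
q(7) = 111 + 2·43 + 2·15 = 227
q(8) = 227 + 2·111 + 2·43 = 535
q(9) = 535 + 2·227 + 2·111 = 1211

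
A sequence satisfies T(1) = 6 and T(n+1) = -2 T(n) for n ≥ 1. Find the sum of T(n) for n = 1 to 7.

T(2) = -2(6) = -12
T(3) = -2(-12) = 24
T(4) = -2(24) = -48
T(5) = -2(-48) = 96
T(6) = -2(96) = -192
T(7) = -2(-192) = 384
Sum = 6 + (-12) + 24 + (-48) + 96 + (-192) + 384 = 258

258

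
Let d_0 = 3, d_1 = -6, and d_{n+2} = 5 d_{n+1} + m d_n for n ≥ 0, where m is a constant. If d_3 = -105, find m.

d_2 = -30 + 3m
d_3 = -150 + 9m
So -150 + 9m = -105, giving m = 5.

5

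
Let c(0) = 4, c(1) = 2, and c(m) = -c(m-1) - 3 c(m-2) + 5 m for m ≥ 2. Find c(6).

6

c(2) = -2 - 3·4 + 10 = -4
c(3) = -(-4) - 3·2 + 15 = 13
c(4) = -13 - 3·(-4) + 20 = 19
c(5) = -19 - 3·13 + 25 = -33
c(6) = -(-33) - 3·19 + 30 = 6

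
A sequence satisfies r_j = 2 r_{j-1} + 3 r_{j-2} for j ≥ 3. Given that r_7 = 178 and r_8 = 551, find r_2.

5

Rearranging, r_{j-2} = (r_j - 2 r_{j-1}) / 3.
r_6 = (551 - 2·178) / 3 = 195/3 = 65
r_5 = (178 - 2·65) / 3 = 48/3 = 16
r_4 = (65 - 2·16) / 3 = 33/3 = 11
r_3 = (16 - 2·11) / 3 = -6/3 = -2
r_2 = (11 - 2·(-2)) / 3 = 15/3 = 5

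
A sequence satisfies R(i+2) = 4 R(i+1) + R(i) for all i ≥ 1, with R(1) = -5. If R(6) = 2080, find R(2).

8

Let R(2) = v.
R(3) = -5 + 4v
R(4) = -20 + 17v
R(5) = -85 + 72v
R(6) = -360 + 305v
So -360 + 305v = 2080, giving v = 8.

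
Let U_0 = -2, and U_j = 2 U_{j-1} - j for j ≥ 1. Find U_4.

U_1 = 2*(-2) - 1 = -5
U_2 = 2*(-5) - 2 = -12
U_3 = 2*(-12) - 3 = -27
U_4 = 2*(-27) - 4 = -58

-58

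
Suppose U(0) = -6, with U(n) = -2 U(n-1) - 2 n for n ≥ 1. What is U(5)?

174

U(1) = -2*(-6) - 2 = 10
U(2) = -2*10 - 4 = -24
U(3) = -2*(-24) - 6 = 42
U(4) = -2*42 - 8 = -92
U(5) = -2*(-92) - 10 = 174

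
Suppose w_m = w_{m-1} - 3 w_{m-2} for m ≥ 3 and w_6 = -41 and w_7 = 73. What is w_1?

-3

Rearranging, w_{m-2} = (w_m - w_{m-1}) / -3.
w_5 = (73 - (-41)) / -3 = 114/-3 = -38
w_4 = (-41 - (-38)) / -3 = -3/-3 = 1
w_3 = (-38 - 1) / -3 = -39/-3 = 13
w_2 = (1 - 13) / -3 = -12/-3 = 4
w_1 = (13 - 4) / -3 = 9/-3 = -3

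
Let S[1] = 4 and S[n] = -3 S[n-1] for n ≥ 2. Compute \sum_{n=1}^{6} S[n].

-728

S[2] = -3*4 = -12
S[3] = -3*(-12) = 36
S[4] = -3*36 = -108
S[5] = -3*(-108) = 324
S[6] = -3*324 = -972
Sum = 4 + (-12) + 36 + (-108) + 324 + (-972) = -728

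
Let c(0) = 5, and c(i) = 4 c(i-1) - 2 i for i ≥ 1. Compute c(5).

4214

c(1) = 4·5 - 2 = 18
c(2) = 4·18 - 4 = 68
c(3) = 4·68 - 6 = 266
c(4) = 4·266 - 8 = 1056
c(5) = 4·1056 - 10 = 4214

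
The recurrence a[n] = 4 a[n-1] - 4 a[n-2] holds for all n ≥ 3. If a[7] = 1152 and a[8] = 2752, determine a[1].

-3

Rearranging, a[n-2] = (a[n] - 4 a[n-1]) / -4.
a[6] = (2752 - 4*1152) / -4 = -1856/-4 = 464
a[5] = (1152 - 4*464) / -4 = -704/-4 = 176
a[4] = (464 - 4*176) / -4 = -240/-4 = 60
a[3] = (176 - 4*60) / -4 = -64/-4 = 16
a[2] = (60 - 4*16) / -4 = -4/-4 = 1
a[1] = (16 - 4*1) / -4 = 12/-4 = -3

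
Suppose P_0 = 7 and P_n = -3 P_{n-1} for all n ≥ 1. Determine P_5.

P_1 = -3(7) = -21
P_2 = -3(-21) = 63
P_3 = -3(63) = -189
P_4 = -3(-189) = 567
P_5 = -3(567) = -1701

-1701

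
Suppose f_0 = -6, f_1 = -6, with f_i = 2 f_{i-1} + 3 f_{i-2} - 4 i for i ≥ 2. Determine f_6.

-3094

f_2 = 2*(-6) + 3*(-6) - 8 = -38
f_3 = 2*(-38) + 3*(-6) - 12 = -106
f_4 = 2*(-106) + 3*(-38) - 16 = -342
f_5 = 2*(-342) + 3*(-106) - 20 = -1022
f_6 = 2*(-1022) + 3*(-342) - 24 = -3094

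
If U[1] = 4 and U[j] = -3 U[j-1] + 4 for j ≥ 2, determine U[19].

1162261468

The fixed point is 4/(1 + 3) = 1, so U[j] - 1 = -3(U[j-1] - 1).
Hence U[j] = 3·(-3)^{j-1} + 1.
U[19] = 3·(-3)^{18} + 1 = 3·387420489 + 1 = 1162261468.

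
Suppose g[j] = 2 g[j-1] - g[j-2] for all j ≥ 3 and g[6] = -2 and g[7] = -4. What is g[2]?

6

Rearranging, g[j-2] = -(g[j] - 2 g[j-1]).
g[5] = -(-4 - 2(-2)) = 0
g[4] = -(-2 - 2(0)) = 2
g[3] = -(0 - 2(2)) = 4
g[2] = -(2 - 2(4)) = 6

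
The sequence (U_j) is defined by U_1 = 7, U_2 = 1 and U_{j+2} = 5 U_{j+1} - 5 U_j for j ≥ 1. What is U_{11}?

U_3 = 5*1 - 5*7 = -30
U_4 = 5*(-30) - 5*1 = -155
U_5 = 5*(-155) - 5*(-30) = -625
U_6 = 5*(-625) - 5*(-155) = -2350
U_7 = 5*(-2350) - 5*(-625) = -8625
U_8 = 5*(-8625) - 5*(-2350) = -31375
U_9 = 5*(-31375) - 5*(-8625) = -113750
U_{10} = 5*(-113750) - 5*(-31375) = -411875
U_{11} = 5*(-411875) - 5*(-113750) = -1490625

-1490625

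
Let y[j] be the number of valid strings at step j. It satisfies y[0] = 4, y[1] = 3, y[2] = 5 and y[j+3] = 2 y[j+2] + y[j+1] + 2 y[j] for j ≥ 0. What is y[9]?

y[3] = 2*5 + 3 + 2*4 = 21
y[4] = 2*21 + 5 + 2*3 = 53
y[5] = 2*53 + 21 + 2*5 = 137
y[6] = 2*137 + 53 + 2*21 = 369
y[7] = 2*369 + 137 + 2*53 = 981
y[8] = 2*981 + 369 + 2*137 = 2605
y[9] = 2*2605 + 981 + 2*369 = 6929

6929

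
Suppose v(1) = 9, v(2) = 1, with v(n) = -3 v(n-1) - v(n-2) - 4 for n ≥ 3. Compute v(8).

2089

v(3) = -3·1 - 9 - 4 = -16
v(4) = -3·(-16) - 1 - 4 = 43
v(5) = -3·43 - (-16) - 4 = -117
v(6) = -3·(-117) - 43 - 4 = 304
v(7) = -3·304 - (-117) - 4 = -799
v(8) = -3·(-799) - 304 - 4 = 2089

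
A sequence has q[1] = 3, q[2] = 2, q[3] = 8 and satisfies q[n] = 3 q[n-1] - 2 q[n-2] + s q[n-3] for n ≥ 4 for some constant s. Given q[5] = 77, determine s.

3

q[4] = 20 + 3s
q[5] = 44 + 11s
So 44 + 11s = 77, giving s = 3.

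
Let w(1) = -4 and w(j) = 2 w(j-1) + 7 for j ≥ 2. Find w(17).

The fixed point is 7/(1 - 2) = -7, so w(j) + 7 = 2(w(j-1) + 7).
Hence w(j) = 3·2^{j-1} - 7.
w(17) = 3·2^{16} - 7 = 3·65536 - 7 = 196601.

196601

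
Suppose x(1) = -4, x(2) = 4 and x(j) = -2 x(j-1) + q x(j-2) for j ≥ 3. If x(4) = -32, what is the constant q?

-4

x(3) = -8 - 4q
x(4) = 16 + 12q
So 16 + 12q = -32, giving q = -4.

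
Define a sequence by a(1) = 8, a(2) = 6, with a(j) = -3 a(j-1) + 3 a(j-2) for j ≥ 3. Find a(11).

44226

a(3) = -3*6 + 3*8 = 6
a(4) = -3*6 + 3*6 = 0
a(5) = -3*0 + 3*6 = 18
a(6) = -3*18 + 3*0 = -54
a(7) = -3*(-54) + 3*18 = 216
a(8) = -3*216 + 3*(-54) = -810
a(9) = -3*(-810) + 3*216 = 3078
a(10) = -3*3078 + 3*(-810) = -11664
a(11) = -3*(-11664) + 3*3078 = 44226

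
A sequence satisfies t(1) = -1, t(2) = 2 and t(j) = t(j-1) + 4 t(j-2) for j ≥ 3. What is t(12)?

t(3) = 2 + 4·(-1) = -2
t(4) = (-2) + 4·2 = 6
t(5) = 6 + 4·(-2) = -2
t(6) = (-2) + 4·6 = 22
t(7) = 22 + 4·(-2) = 14
t(8) = 14 + 4·22 = 102
t(9) = 102 + 4·14 = 158
t(10) = 158 + 4·102 = 566
t(11) = 566 + 4·158 = 1198
t(12) = 1198 + 4·566 = 3462

3462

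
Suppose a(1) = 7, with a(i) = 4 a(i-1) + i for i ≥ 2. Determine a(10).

2038894

a(2) = 4(7) + 2 = 30
a(3) = 4(30) + 3 = 123
a(4) = 4(123) + 4 = 496
a(5) = 4(496) + 5 = 1989
a(6) = 4(1989) + 6 = 7962
a(7) = 4(7962) + 7 = 31855
a(8) = 4(31855) + 8 = 127428
a(9) = 4(127428) + 9 = 509721
a(10) = 4(509721) + 10 = 2038894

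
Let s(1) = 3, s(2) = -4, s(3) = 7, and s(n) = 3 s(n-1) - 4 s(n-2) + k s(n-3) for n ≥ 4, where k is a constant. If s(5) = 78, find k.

-1

s(4) = 37 + 3k
s(5) = 83 + 5k
So 83 + 5k = 78, giving k = -1.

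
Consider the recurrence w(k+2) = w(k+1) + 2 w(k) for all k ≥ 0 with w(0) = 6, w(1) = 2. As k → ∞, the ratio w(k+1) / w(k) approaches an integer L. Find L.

The characteristic equation is r^2 - r - 2 = 0, which factors as (r - 2)(r + 1) = 0.
So the roots are 2 and -1. Since |2| > |-1| and the coefficient of 2^k is non-zero, the ratio tends to 2.

2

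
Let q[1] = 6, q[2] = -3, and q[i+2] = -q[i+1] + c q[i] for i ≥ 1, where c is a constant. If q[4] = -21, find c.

2

q[3] = 3 + 6c
q[4] = -3 - 9c
So -3 - 9c = -21, giving c = 2.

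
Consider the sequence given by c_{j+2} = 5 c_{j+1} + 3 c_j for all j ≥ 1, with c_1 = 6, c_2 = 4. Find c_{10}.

c_3 = 5·4 + 3·6 = 38
c_4 = 5·38 + 3·4 = 202
c_5 = 5·202 + 3·38 = 1124
c_6 = 5·1124 + 3·202 = 6226
c_7 = 5·6226 + 3·1124 = 34502
c_8 = 5·34502 + 3·6226 = 191188
c_9 = 5·191188 + 3·34502 = 1059446
c_{10} = 5·1059446 + 3·191188 = 5870794

5870794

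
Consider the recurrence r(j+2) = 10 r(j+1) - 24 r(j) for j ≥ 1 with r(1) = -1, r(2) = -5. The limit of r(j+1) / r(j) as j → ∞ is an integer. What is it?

The characteristic equation is r^2 - 10r + 24 = 0, which factors as (r - 6)(r - 4) = 0.
So the roots are 6 and 4. Since |6| > |4| and the coefficient of 6^j is non-zero, the ratio tends to 6.

6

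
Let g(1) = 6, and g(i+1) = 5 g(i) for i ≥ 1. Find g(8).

468750

g(2) = 5·6 = 30
g(3) = 5·30 = 150
g(4) = 5·150 = 750
g(5) = 5·750 = 3750
g(6) = 5·3750 = 18750
g(7) = 5·18750 = 93750
g(8) = 5·93750 = 468750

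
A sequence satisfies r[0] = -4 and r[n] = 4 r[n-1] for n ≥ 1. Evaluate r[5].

-4096

r[1] = 4·(-4) = -16
r[2] = 4·(-16) = -64
r[3] = 4·(-64) = -256
r[4] = 4·(-256) = -1024
r[5] = 4·(-1024) = -4096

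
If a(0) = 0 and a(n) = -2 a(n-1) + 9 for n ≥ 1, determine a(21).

6291459

The fixed point is 9/(1 + 2) = 3, so a(n) - 3 = -2(a(n-1) - 3).
Hence a(n) = -3·(-2)^n + 3.
a(21) = -3·(-2)^{21} + 3 = -3·-2097152 + 3 = 6291459.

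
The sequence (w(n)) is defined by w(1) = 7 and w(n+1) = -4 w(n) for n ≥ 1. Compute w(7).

w(2) = -4*7 = -28
w(3) = -4*(-28) = 112
w(4) = -4*112 = -448
w(5) = -4*(-448) = 1792
w(6) = -4*1792 = -7168
w(7) = -4*(-7168) = 28672

28672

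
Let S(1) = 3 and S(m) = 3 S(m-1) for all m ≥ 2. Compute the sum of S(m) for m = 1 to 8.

S(2) = 3(3) = 9
S(3) = 3(9) = 27
S(4) = 3(27) = 81
S(5) = 3(81) = 243
S(6) = 3(243) = 729
S(7) = 3(729) = 2187
S(8) = 3(2187) = 6561
Sum = 3 + 9 + 27 + 81 + 243 + 729 + 2187 + 6561 = 9840

9840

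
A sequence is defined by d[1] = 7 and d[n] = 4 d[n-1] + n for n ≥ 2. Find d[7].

31855

d[2] = 4*7 + 2 = 30
d[3] = 4*30 + 3 = 123
d[4] = 4*123 + 4 = 496
d[5] = 4*496 + 5 = 1989
d[6] = 4*1989 + 6 = 7962
d[7] = 4*7962 + 7 = 31855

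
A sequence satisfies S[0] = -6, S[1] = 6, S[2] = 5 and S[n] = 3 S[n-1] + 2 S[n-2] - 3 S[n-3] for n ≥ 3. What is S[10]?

S[3] = 3·5 + 2·6 - 3·(-6) = 45
S[4] = 3·45 + 2·5 - 3·6 = 127
S[5] = 3·127 + 2·45 - 3·5 = 456
S[6] = 3·456 + 2·127 - 3·45 = 1487
S[7] = 3·1487 + 2·456 - 3·127 = 4992
S[8] = 3·4992 + 2·1487 - 3·456 = 16582
S[9] = 3·16582 + 2·4992 - 3·1487 = 55269
S[10] = 3·55269 + 2·16582 - 3·4992 = 183995

183995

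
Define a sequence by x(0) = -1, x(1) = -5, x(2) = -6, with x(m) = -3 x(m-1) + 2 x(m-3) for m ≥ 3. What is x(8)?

-3414

x(3) = -3*(-6) + 2*(-1) = 16
x(4) = -3*16 + 2*(-5) = -58
x(5) = -3*(-58) + 2*(-6) = 162
x(6) = -3*162 + 2*16 = -454
x(7) = -3*(-454) + 2*(-58) = 1246
x(8) = -3*1246 + 2*162 = -3414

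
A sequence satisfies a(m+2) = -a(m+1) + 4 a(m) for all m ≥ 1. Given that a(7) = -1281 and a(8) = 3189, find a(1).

-6

Rearranging, a(m-2) = (a(m) + a(m-1)) / 4.
a(6) = (3189 + (-1281)) / 4 = 1908/4 = 477
a(5) = (-1281 + 477) / 4 = -804/4 = -201
a(4) = (477 + (-201)) / 4 = 276/4 = 69
a(3) = (-201 + 69) / 4 = -132/4 = -33
a(2) = (69 + (-33)) / 4 = 36/4 = 9
a(1) = (-33 + 9) / 4 = -24/4 = -6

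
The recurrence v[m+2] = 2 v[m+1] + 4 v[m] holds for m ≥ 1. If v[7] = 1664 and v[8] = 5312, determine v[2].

Rearranging, v[m-2] = (v[m] - 2 v[m-1]) / 4.
v[6] = (5312 - 2(1664)) / 4 = 1984/4 = 496
v[5] = (1664 - 2(496)) / 4 = 672/4 = 168
v[4] = (496 - 2(168)) / 4 = 160/4 = 40
v[3] = (168 - 2(40)) / 4 = 88/4 = 22
v[2] = (40 - 2(22)) / 4 = -4/4 = -1

-1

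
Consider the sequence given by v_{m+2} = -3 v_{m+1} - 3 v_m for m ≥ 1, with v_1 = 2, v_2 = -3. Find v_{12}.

v_3 = -3(-3) - 3(2) = 3
v_4 = -3(3) - 3(-3) = 0
v_5 = -3(0) - 3(3) = -9
v_6 = -3(-9) - 3(0) = 27
v_7 = -3(27) - 3(-9) = -54
v_8 = -3(-54) - 3(27) = 81
v_9 = -3(81) - 3(-54) = -81
v_{10} = -3(-81) - 3(81) = 0
v_{11} = -3(0) - 3(-81) = 243
v_{12} = -3(243) - 3(0) = -729

-729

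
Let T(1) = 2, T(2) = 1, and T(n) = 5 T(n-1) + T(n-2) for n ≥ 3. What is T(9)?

135947

T(3) = 5·1 + 2 = 7
T(4) = 5·7 + 1 = 36
T(5) = 5·36 + 7 = 187
T(6) = 5·187 + 36 = 971
T(7) = 5·971 + 187 = 5042
T(8) = 5·5042 + 971 = 26181
T(9) = 5·26181 + 5042 = 135947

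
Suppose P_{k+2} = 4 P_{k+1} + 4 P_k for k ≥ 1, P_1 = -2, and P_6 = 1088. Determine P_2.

4

Let P_2 = v.
P_3 = -8 + 4v
P_4 = -32 + 20v
P_5 = -160 + 96v
P_6 = -768 + 464v
So -768 + 464v = 1088, giving v = 4.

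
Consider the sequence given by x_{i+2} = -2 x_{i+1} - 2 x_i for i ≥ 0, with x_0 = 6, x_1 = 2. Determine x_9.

x_2 = -2*2 - 2*6 = -16
x_3 = -2*(-16) - 2*2 = 28
x_4 = -2*28 - 2*(-16) = -24
x_5 = -2*(-24) - 2*28 = -8
x_6 = -2*(-8) - 2*(-24) = 64
x_7 = -2*64 - 2*(-8) = -112
x_8 = -2*(-112) - 2*64 = 96
x_9 = -2*96 - 2*(-112) = 32

32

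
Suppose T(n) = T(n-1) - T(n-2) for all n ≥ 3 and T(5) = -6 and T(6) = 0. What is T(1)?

Rearranging, T(n-2) = -(T(n) - T(n-1)).
T(4) = -(0 - (-6)) = -6
T(3) = -(-6 - (-6)) = 0
T(2) = -(-6 - 0) = 6
T(1) = -(0 - 6) = 6

6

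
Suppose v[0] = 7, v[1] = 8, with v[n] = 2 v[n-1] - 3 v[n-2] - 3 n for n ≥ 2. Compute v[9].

v[2] = 2*8 - 3*7 - 6 = -11
v[3] = 2*(-11) - 3*8 - 9 = -55
v[4] = 2*(-55) - 3*(-11) - 12 = -89
v[5] = 2*(-89) - 3*(-55) - 15 = -28
v[6] = 2*(-28) - 3*(-89) - 18 = 193
v[7] = 2*193 - 3*(-28) - 21 = 449
v[8] = 2*449 - 3*193 - 24 = 295
v[9] = 2*295 - 3*449 - 27 = -784

-784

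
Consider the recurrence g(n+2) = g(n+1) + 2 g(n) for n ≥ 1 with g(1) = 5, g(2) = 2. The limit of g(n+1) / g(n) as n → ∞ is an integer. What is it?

The characteristic equation is r^2 - r - 2 = 0, which factors as (r - 2)(r + 1) = 0.
So the roots are 2 and -1. Since |2| > |-1| and the coefficient of 2^n is non-zero, the ratio tends to 2.

2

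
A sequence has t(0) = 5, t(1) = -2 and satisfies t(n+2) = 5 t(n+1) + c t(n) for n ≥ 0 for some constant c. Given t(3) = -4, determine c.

2

t(2) = -10 + 5c
t(3) = -50 + 23c
So -50 + 23c = -4, giving c = 2.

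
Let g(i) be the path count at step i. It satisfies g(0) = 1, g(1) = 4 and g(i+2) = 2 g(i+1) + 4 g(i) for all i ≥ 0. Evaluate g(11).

g(2) = 2(4) + 4(1) = 12
g(3) = 2(12) + 4(4) = 40
g(4) = 2(40) + 4(12) = 128
g(5) = 2(128) + 4(40) = 416
g(6) = 2(416) + 4(128) = 1344
g(7) = 2(1344) + 4(416) = 4352
g(8) = 2(4352) + 4(1344) = 14080
g(9) = 2(14080) + 4(4352) = 45568
g(10) = 2(45568) + 4(14080) = 147456
g(11) = 2(147456) + 4(45568) = 477184

477184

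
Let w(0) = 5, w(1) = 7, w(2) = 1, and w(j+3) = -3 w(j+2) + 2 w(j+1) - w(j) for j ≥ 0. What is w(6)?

-292

w(3) = -3(1) + 2(7) - 5 = 6
w(4) = -3(6) + 2(1) - 7 = -23
w(5) = -3(-23) + 2(6) - 1 = 80
w(6) = -3(80) + 2(-23) - 6 = -292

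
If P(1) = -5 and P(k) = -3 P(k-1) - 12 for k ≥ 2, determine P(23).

The fixed point is -12/(1 + 3) = -3, so P(k) + 3 = -3(P(k-1) + 3).
Hence P(k) = -2·(-3)^{k-1} - 3.
P(23) = -2·(-3)^{22} - 3 = -2·31381059609 - 3 = -62762119221.

-62762119221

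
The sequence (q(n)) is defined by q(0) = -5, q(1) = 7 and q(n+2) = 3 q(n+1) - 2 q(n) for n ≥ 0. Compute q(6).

q(2) = 3(7) - 2(-5) = 31
q(3) = 3(31) - 2(7) = 79
q(4) = 3(79) - 2(31) = 175
q(5) = 3(175) - 2(79) = 367
q(6) = 3(367) - 2(175) = 751

751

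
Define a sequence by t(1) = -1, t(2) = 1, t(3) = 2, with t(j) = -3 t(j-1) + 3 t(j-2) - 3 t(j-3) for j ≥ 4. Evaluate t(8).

t(4) = -3·2 + 3·1 - 3·(-1) = 0
t(5) = -3·0 + 3·2 - 3·1 = 3
t(6) = -3·3 + 3·0 - 3·2 = -15
t(7) = -3·(-15) + 3·3 - 3·0 = 54
t(8) = -3·54 + 3·(-15) - 3·3 = -216

-216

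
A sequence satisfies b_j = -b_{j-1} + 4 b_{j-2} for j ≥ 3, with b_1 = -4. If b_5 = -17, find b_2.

Let b_2 = x.
b_3 = -16 - x
b_4 = 16 + 5x
b_5 = -80 - 9x
So -80 - 9x = -17, giving x = -7.

-7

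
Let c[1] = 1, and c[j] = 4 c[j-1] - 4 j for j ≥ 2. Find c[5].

-532

c[2] = 4·1 - 8 = -4
c[3] = 4·(-4) - 12 = -28
c[4] = 4·(-28) - 16 = -128
c[5] = 4·(-128) - 20 = -532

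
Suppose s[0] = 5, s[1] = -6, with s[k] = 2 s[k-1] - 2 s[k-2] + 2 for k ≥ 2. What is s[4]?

s[2] = 2*(-6) - 2*5 + 2 = -20
s[3] = 2*(-20) - 2*(-6) + 2 = -26
s[4] = 2*(-26) - 2*(-20) + 2 = -10

-10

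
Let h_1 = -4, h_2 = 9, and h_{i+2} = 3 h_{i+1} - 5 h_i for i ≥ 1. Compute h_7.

h_3 = 3*9 - 5*(-4) = 47
h_4 = 3*47 - 5*9 = 96
h_5 = 3*96 - 5*47 = 53
h_6 = 3*53 - 5*96 = -321
h_7 = 3*(-321) - 5*53 = -1228

-1228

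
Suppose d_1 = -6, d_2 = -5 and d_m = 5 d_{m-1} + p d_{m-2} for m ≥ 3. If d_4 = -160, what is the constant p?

1

d_3 = -25 - 6p
d_4 = -125 - 35p
So -125 - 35p = -160, giving p = 1.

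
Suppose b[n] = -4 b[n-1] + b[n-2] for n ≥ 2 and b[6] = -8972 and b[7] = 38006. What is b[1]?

6

Rearranging, b[n-2] = b[n] + 4 b[n-1].
b[5] = 38006 + 4(-8972) = 2118
b[4] = -8972 + 4(2118) = -500
b[3] = 2118 + 4(-500) = 118
b[2] = -500 + 4(118) = -28
b[1] = 118 + 4(-28) = 6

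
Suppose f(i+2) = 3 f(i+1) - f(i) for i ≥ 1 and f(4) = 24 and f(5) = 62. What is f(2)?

6

Rearranging, f(i-2) = -(f(i) - 3 f(i-1)).
f(3) = -(62 - 3*24) = 10
f(2) = -(24 - 3*10) = 6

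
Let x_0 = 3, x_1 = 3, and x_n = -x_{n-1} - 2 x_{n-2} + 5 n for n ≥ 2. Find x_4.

x_2 = -3 - 2·3 + 10 = 1
x_3 = -1 - 2·3 + 15 = 8
x_4 = -8 - 2·1 + 20 = 10

10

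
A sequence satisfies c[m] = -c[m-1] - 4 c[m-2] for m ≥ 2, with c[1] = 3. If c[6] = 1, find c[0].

-5

Let c[0] = v.
c[2] = -3 - 4v
c[3] = -9 + 4v
c[4] = 21 + 12v
c[5] = 15 - 28v
c[6] = -99 - 20v
So -99 - 20v = 1, giving v = -5.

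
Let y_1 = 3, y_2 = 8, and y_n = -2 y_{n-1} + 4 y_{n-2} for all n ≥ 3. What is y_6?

352

y_3 = -2*8 + 4*3 = -4
y_4 = -2*(-4) + 4*8 = 40
y_5 = -2*40 + 4*(-4) = -96
y_6 = -2*(-96) + 4*40 = 352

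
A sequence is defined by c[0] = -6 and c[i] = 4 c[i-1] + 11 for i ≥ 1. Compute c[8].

-152921

c[1] = 4(-6) + 11 = -13
c[2] = 4(-13) + 11 = -41
c[3] = 4(-41) + 11 = -153
c[4] = 4(-153) + 11 = -601
c[5] = 4(-601) + 11 = -2393
c[6] = 4(-2393) + 11 = -9561
c[7] = 4(-9561) + 11 = -38233
c[8] = 4(-38233) + 11 = -152921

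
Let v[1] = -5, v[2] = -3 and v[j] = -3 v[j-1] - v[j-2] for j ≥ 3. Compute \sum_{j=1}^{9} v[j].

v[3] = -3(-3) - (-5) = 14
v[4] = -3(14) - (-3) = -39
v[5] = -3(-39) - 14 = 103
v[6] = -3(103) - (-39) = -270
v[7] = -3(-270) - 103 = 707
v[8] = -3(707) - (-270) = -1851
v[9] = -3(-1851) - 707 = 4846
Sum = (-5) + (-3) + 14 + (-39) + 103 + (-270) + 707 + (-1851) + 4846 = 3502

3502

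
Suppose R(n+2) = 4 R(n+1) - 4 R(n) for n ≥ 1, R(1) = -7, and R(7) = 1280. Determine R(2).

-5

Let R(2) = x.
R(3) = 28 + 4x
R(4) = 112 + 12x
R(5) = 336 + 32x
R(6) = 896 + 80x
R(7) = 2240 + 192x
So 2240 + 192x = 1280, giving x = -5.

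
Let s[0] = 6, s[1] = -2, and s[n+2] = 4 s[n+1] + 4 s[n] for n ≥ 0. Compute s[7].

32128

s[2] = 4(-2) + 4(6) = 16
s[3] = 4(16) + 4(-2) = 56
s[4] = 4(56) + 4(16) = 288
s[5] = 4(288) + 4(56) = 1376
s[6] = 4(1376) + 4(288) = 6656
s[7] = 4(6656) + 4(1376) = 32128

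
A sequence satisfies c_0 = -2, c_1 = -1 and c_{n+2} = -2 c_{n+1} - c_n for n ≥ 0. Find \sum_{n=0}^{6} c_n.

c_2 = -2·(-1) - (-2) = 4
c_3 = -2·4 - (-1) = -7
c_4 = -2·(-7) - 4 = 10
c_5 = -2·10 - (-7) = -13
c_6 = -2·(-13) - 10 = 16
Sum = (-2) + (-1) + 4 + (-7) + 10 + (-13) + 16 = 7

7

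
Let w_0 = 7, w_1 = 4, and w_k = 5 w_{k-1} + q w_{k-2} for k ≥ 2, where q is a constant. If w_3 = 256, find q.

w_2 = 20 + 7q
w_3 = 100 + 39q
So 100 + 39q = 256, giving q = 4.

4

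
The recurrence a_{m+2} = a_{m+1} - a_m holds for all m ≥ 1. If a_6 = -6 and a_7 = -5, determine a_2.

1

Rearranging, a_{m-2} = -(a_m - a_{m-1}).
a_5 = -(-5 - (-6)) = -1
a_4 = -(-6 - (-1)) = 5
a_3 = -(-1 - 5) = 6
a_2 = -(5 - 6) = 1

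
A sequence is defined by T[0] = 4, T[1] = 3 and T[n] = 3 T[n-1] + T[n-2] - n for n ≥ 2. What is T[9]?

40911

T[2] = 3*3 + 4 - 2 = 11
T[3] = 3*11 + 3 - 3 = 33
T[4] = 3*33 + 11 - 4 = 106
T[5] = 3*106 + 33 - 5 = 346
T[6] = 3*346 + 106 - 6 = 1138
T[7] = 3*1138 + 346 - 7 = 3753
T[8] = 3*3753 + 1138 - 8 = 12389
T[9] = 3*12389 + 3753 - 9 = 40911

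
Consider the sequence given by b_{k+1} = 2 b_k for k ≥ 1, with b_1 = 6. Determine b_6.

b_2 = 2·6 = 12
b_3 = 2·12 = 24
b_4 = 2·24 = 48
b_5 = 2·48 = 96
b_6 = 2·96 = 192

192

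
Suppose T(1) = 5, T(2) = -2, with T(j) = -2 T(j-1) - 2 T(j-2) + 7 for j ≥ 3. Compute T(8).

T(3) = -2(-2) - 2(5) + 7 = 1
T(4) = -2(1) - 2(-2) + 7 = 9
T(5) = -2(9) - 2(1) + 7 = -13
T(6) = -2(-13) - 2(9) + 7 = 15
T(7) = -2(15) - 2(-13) + 7 = 3
T(8) = -2(3) - 2(15) + 7 = -29

-29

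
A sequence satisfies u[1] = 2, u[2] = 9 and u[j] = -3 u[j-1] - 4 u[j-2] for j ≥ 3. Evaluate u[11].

u[3] = -3(9) - 4(2) = -35
u[4] = -3(-35) - 4(9) = 69
u[5] = -3(69) - 4(-35) = -67
u[6] = -3(-67) - 4(69) = -75
u[7] = -3(-75) - 4(-67) = 493
u[8] = -3(493) - 4(-75) = -1179
u[9] = -3(-1179) - 4(493) = 1565
u[10] = -3(1565) - 4(-1179) = 21
u[11] = -3(21) - 4(1565) = -6323

-6323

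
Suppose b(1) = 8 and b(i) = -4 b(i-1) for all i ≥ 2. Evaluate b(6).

b(2) = -4(8) = -32
b(3) = -4(-32) = 128
b(4) = -4(128) = -512
b(5) = -4(-512) = 2048
b(6) = -4(2048) = -8192

-8192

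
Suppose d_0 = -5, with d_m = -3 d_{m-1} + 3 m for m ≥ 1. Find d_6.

d_1 = -3*(-5) + 3 = 18
d_2 = -3*18 + 6 = -48
d_3 = -3*(-48) + 9 = 153
d_4 = -3*153 + 12 = -447
d_5 = -3*(-447) + 15 = 1356
d_6 = -3*1356 + 18 = -4050

-4050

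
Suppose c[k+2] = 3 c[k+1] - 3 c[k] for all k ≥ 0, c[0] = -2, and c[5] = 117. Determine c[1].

Let c[1] = y.
c[2] = 6 + 3y
c[3] = 18 + 6y
c[4] = 36 + 9y
c[5] = 54 + 9y
So 54 + 9y = 117, giving y = 7.

7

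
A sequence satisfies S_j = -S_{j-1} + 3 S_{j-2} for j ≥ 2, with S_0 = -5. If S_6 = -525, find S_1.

6

Let S_1 = x.
S_2 = -15 - x
S_3 = 15 + 4x
S_4 = -60 - 7x
S_5 = 105 + 19x
S_6 = -285 - 40x
So -285 - 40x = -525, giving x = 6.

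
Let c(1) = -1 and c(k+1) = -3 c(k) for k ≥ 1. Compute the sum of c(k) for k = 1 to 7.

-547

c(2) = -3(-1) = 3
c(3) = -3(3) = -9
c(4) = -3(-9) = 27
c(5) = -3(27) = -81
c(6) = -3(-81) = 243
c(7) = -3(243) = -729
Sum = (-1) + 3 + (-9) + 27 + (-81) + 243 + (-729) = -547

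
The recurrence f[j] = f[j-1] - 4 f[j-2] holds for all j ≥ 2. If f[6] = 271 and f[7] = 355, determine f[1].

Rearranging, f[j-2] = (f[j] - f[j-1]) / -4.
f[5] = (355 - 271) / -4 = 84/-4 = -21
f[4] = (271 - (-21)) / -4 = 292/-4 = -73
f[3] = (-21 - (-73)) / -4 = 52/-4 = -13
f[2] = (-73 - (-13)) / -4 = -60/-4 = 15
f[1] = (-13 - 15) / -4 = -28/-4 = 7

7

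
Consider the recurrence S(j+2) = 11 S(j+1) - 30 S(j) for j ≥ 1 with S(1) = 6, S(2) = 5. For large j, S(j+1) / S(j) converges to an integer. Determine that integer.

6

The characteristic equation is r^2 - 11r + 30 = 0, which factors as (r - 6)(r - 5) = 0.
So the roots are 6 and 5. Since |6| > |5| and the coefficient of 6^j is non-zero, the ratio tends to 6.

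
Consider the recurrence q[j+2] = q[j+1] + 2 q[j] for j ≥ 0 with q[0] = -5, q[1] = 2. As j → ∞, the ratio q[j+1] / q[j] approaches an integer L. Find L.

The characteristic equation is r^2 - r - 2 = 0, which factors as (r - 2)(r + 1) = 0.
So the roots are 2 and -1. Since |2| > |-1| and the coefficient of 2^j is non-zero, the ratio tends to 2.

2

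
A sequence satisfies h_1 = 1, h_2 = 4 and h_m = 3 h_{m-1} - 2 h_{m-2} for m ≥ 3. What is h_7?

190

h_3 = 3·4 - 2·1 = 10
h_4 = 3·10 - 2·4 = 22
h_5 = 3·22 - 2·10 = 46
h_6 = 3·46 - 2·22 = 94
h_7 = 3·94 - 2·46 = 190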